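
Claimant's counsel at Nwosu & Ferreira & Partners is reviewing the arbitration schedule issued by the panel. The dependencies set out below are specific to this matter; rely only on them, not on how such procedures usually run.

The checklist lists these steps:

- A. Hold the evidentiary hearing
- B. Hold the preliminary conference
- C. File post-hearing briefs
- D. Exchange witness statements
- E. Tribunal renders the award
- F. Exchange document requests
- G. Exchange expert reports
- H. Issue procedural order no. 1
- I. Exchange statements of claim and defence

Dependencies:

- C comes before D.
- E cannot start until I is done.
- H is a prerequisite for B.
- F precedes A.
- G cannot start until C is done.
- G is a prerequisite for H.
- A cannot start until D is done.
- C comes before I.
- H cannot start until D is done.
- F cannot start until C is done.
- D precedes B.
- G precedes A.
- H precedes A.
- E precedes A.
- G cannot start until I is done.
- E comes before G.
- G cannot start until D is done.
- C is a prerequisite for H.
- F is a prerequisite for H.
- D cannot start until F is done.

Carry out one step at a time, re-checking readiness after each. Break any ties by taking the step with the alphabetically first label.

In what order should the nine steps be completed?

C is the only step with nothing outstanding, so it goes first.
F and I are both available; F has the earlier label → F.
D now also ready, so the ready set is {D, I}; D has the earlier label → D.
Next only I has its prerequisites met → I.
E needed I, now all done → E.
G needed C, D, E and I, now all done → G.
Next only H has its prerequisites met → H.
A and B are both available; A has the earlier label → A.
B needed D and H, now all done → B.

C → F → D → I → E → G → H → A → B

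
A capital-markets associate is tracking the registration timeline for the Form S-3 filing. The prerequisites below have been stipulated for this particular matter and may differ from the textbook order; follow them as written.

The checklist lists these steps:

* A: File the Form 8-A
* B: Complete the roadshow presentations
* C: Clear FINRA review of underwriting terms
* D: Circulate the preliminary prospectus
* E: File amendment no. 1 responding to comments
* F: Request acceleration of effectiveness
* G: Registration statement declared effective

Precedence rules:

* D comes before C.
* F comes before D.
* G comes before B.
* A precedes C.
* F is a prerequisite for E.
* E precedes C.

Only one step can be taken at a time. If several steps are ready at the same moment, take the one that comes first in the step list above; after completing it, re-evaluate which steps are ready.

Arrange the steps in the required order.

Nothing is required for A, F and G. A is listed earlier → A first.
Now F and G have their prerequisites met. F is listed earlier, so F next.
D, E and G are all available; D is listed earlier → D.
Ready: E and G. E is listed earlier → E.
C and G are both available; C is listed earlier → C.
G is the only step now ready → G.
Next only B has its prerequisites met → B.

A → F → D → E → C → G → B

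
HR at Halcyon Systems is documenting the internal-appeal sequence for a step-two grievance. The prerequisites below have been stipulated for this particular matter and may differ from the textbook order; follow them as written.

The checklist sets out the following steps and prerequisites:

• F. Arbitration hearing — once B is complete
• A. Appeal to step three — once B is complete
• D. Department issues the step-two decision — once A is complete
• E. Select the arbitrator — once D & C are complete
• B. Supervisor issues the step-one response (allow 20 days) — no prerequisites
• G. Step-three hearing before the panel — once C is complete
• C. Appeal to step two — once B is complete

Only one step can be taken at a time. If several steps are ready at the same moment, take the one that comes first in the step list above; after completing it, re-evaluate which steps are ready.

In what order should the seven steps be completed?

Only B has no prerequisites, so it is first.
F, A and C are all available; F is listed earlier → F.
Now A and C have their prerequisites met. A is listed earlier, so A next.
D now also ready, so the ready set is {D, C}; D is listed earlier → D.
C needed B, now all done → C.
E and G are both available; E is listed earlier → E.
G needed C, now all done → G.

B → F → A → D → C → E → G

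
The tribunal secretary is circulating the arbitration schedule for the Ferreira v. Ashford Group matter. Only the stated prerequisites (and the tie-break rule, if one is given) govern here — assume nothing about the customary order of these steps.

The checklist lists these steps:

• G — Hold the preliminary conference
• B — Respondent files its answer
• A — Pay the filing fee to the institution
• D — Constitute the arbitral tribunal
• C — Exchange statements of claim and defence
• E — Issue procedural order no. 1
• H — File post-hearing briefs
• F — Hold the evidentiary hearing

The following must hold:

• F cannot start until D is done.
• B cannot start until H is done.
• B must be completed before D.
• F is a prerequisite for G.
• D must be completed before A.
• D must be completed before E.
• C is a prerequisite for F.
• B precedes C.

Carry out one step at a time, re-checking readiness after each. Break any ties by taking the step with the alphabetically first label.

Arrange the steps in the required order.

H is the only step with nothing outstanding, so it goes first.
B needed H, now all done → B.
C and D are both available; C has the earlier label → C.
D is the only step now ready → D.
A, E and F are all available; A has the earlier label → A.
Now E and F have their prerequisites met. E has the earlier label, so E next.
That leaves F as the only ready step → F.
G needed F, now all done → G.

H → B → C → D → A → E → F → G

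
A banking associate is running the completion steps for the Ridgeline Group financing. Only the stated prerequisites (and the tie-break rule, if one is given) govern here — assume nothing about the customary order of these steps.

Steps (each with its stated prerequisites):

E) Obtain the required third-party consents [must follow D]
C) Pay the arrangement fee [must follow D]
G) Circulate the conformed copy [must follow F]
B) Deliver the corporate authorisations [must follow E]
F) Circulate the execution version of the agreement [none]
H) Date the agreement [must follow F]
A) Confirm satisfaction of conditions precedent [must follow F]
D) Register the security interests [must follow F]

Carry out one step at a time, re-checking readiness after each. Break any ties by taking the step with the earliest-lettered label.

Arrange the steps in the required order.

F → A → D → C → E → B → G → H

Only F has no prerequisites, so it is first.
Ready: A, D, G and H. A has the earlier label → A.
D, G and H are all available; D has the earlier label → D.
C and E now also ready, so the ready set is {C, E, G, H}; C has the earlier label → C.
Ready: E, G and H. E has the earlier label → E.
B now also ready, so the ready set is {B, G, H}; B has the earlier label → B.
G and H are both available; G has the earlier label → G.
Next only H has its prerequisites met → H.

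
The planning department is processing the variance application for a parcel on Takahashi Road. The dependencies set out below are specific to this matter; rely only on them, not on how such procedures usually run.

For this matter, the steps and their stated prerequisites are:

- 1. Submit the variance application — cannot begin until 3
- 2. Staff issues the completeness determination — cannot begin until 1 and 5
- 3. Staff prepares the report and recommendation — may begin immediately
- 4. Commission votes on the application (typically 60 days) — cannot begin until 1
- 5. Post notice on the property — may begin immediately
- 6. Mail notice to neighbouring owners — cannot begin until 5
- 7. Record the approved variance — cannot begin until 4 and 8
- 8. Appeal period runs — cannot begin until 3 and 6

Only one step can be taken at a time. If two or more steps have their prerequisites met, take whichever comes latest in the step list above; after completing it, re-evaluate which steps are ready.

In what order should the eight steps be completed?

5, 6, 3, 8, 1, 4, 7, 2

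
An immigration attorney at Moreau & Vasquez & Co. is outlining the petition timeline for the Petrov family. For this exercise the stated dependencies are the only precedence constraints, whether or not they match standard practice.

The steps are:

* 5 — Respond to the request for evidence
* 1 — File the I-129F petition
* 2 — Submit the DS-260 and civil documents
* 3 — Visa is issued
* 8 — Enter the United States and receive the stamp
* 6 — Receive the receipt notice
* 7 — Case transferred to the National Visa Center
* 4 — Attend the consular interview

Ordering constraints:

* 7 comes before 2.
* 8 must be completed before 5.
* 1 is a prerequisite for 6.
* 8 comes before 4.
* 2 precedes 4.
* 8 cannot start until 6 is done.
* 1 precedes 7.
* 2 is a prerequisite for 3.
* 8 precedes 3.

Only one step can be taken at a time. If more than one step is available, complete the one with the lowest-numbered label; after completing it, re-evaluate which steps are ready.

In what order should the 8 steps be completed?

1 → 6 → 7 → 2 → 8 → 3 → 4 → 5

Only 1 has no prerequisites, so it is first.
Ready: 6 and 7. 6 has the earlier label → 6.
7 and 8 are both available; 7 has the earlier label → 7.
2 now also ready, so the ready set is {2, 8}; 2 has the earlier label → 2.
8 is the only step now ready → 8.
Ready: 3, 4 and 5. 3 has the earlier label → 3.
Now 4 and 5 have their prerequisites met. 4 has the earlier label, so 4 next.
That leaves 5 as the only ready step → 5.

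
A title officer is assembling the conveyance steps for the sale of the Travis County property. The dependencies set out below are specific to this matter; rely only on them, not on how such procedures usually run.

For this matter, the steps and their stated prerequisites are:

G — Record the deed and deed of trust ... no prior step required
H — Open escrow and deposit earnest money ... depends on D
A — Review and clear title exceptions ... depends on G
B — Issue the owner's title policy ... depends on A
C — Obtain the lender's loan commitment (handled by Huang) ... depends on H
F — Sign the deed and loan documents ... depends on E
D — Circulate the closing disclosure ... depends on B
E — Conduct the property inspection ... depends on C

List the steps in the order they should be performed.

G → A → B → D → H → C → E → F

G is the only step with nothing outstanding, so it goes first.
A needed G, now all done → A.
Next only B has its prerequisites met → B.
D needed B, now all done → D.
H needed D, now all done → H.
Next only C has its prerequisites met → C.
E needed C, now all done → E.
F needed E, now all done → F.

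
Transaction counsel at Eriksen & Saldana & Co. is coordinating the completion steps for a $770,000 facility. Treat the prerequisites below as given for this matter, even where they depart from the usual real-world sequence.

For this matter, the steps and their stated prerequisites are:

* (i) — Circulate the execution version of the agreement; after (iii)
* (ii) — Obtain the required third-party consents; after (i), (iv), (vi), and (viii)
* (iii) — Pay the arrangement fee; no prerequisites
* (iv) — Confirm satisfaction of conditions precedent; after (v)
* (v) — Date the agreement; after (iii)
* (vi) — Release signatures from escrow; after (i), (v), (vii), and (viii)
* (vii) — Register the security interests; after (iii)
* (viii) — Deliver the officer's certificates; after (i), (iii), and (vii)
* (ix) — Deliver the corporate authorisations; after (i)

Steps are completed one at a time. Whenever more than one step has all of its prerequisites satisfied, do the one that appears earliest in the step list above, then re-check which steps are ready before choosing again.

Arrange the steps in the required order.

(iii) has no prerequisites → (iii) first.
(i), (v) and (vii) are all available; (i) is listed earlier → (i).
(ix) now also ready, so the ready set is {(v), (vii), (ix)}; (v) is listed earlier → (v).
(iv) now also ready, so the ready set is {(iv), (vii), (ix)}; (iv) is listed earlier → (iv).
Now (vii) and (ix) have their prerequisites met. (vii) is listed earlier, so (vii) next.
(viii) now also ready, so the ready set is {(viii), (ix)}; (viii) is listed earlier → (viii).
(vi) now also ready, so the ready set is {(vi), (ix)}; (vi) is listed earlier → (vi).
Ready: (ii) and (ix). (ii) is listed earlier → (ii).
(ix) needed (i), now all done → (ix).

(iii), (i), (v), (iv), (vii), (viii), (vi), (ii), (ix)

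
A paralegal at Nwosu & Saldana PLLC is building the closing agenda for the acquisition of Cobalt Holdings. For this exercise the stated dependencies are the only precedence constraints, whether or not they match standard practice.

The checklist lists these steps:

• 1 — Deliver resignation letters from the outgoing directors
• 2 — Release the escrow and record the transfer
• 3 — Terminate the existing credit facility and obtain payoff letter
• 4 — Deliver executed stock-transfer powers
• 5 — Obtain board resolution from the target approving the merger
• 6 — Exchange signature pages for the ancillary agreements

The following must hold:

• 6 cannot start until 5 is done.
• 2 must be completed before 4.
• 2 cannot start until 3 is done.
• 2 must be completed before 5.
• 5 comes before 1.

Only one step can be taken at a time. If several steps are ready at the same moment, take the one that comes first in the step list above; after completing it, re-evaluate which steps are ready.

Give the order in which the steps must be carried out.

3 is the only step with nothing outstanding, so it goes first.
2 needed 3, now all done → 2.
4 and 5 are both available; 4 is listed earlier → 4.
5 needed 2, now all done → 5.
Now 1 and 6 have their prerequisites met. 1 is listed earlier, so 1 next.
6 needed 5, now all done → 6.

3, 2, 4, 5, 1, 6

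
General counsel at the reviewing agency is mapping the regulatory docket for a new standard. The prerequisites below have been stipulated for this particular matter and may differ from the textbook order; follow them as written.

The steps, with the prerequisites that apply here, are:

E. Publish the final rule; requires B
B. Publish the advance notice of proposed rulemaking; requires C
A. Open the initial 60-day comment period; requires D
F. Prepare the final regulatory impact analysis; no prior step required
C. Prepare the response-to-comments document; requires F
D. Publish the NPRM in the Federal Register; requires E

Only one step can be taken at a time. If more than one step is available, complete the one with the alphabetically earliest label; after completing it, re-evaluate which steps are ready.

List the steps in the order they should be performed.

F, C, B, E, D, A

Only F has no prerequisites, so it is first.
That leaves C as the only ready step → C.
Next only B has its prerequisites met → B.
That leaves E as the only ready step → E.
That leaves D as the only ready step → D.
That leaves A as the only ready step → A.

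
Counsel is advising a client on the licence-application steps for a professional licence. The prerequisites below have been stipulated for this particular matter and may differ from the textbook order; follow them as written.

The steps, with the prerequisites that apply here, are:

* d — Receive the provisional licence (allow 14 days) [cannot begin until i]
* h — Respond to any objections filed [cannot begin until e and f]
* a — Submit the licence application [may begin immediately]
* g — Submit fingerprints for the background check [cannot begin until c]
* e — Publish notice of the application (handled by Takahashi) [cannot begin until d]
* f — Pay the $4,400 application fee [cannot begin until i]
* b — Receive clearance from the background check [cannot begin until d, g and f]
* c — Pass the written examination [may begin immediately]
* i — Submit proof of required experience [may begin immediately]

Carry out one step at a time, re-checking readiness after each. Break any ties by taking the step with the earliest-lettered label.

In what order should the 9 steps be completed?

a c g i d e f b h

Nothing is required for a, c and i. a has the earlier label → a first.
Ready: c and i. c has the earlier label → c.
Now g and i have their prerequisites met. g has the earlier label, so g next.
That leaves i as the only ready step → i.
Now d and f have their prerequisites met. d has the earlier label, so d next.
Now e and f have their prerequisites met. e has the earlier label, so e next.
Next only f has its prerequisites met → f.
Ready: b and h. b has the earlier label → b.
h is the only step now ready → h.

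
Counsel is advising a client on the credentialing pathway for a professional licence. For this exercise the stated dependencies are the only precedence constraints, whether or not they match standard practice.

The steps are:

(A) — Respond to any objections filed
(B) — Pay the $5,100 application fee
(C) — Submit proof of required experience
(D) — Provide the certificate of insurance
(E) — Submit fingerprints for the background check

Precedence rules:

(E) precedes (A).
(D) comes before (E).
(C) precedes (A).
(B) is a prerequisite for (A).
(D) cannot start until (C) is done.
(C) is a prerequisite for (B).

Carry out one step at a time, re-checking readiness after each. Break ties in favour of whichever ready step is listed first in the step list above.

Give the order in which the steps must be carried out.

Only (C) has no prerequisites, so it is first.
Ready: (B) and (D). (B) is listed earlier → (B).
(D) needed (C), now all done → (D).
(E) is the only step now ready → (E).
(A) needed (B), (C) and (E), now all done → (A).

(C) → (B) → (D) → (E) → (A)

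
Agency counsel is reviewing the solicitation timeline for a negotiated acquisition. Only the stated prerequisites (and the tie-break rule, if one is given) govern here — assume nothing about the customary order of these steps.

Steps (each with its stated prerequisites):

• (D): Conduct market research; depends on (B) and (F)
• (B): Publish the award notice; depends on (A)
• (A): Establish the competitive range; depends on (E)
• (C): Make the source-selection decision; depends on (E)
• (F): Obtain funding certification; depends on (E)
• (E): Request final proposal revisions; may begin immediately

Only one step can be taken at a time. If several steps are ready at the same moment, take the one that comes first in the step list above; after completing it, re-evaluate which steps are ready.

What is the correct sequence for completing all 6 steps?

(E) (A) (B) (C) (F) (D)

Only (E) has no prerequisites, so it is first.
Ready: (A), (C) and (F). (A) is listed earlier → (A).
(B) now also ready, so the ready set is {(B), (C), (F)}; (B) is listed earlier → (B).
(C) and (F) are both available; (C) is listed earlier → (C).
(F) needed (E), now all done → (F).
(D) needed (B) and (F), now all done → (D).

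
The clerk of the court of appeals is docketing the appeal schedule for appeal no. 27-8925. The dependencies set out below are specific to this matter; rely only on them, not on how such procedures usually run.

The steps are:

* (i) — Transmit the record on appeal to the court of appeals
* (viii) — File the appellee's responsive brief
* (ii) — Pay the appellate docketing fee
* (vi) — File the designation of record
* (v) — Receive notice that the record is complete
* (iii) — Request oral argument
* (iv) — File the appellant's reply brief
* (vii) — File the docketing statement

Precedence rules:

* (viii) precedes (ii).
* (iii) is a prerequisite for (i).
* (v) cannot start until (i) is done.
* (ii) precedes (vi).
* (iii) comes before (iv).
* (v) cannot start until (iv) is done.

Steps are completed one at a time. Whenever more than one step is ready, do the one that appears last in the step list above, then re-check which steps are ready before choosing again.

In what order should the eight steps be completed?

(vii), (iii), (iv), (viii), (ii), (vi), (i), (v)

Nothing is required for (vii), (iii) and (viii). (vii) is listed later → (vii) first.
(iii) and (viii) are both available; (iii) is listed later → (iii).
Now (iv), (viii) and (i) have their prerequisites met. (iv) is listed later, so (iv) next.
(viii) and (i) are both available; (viii) is listed later → (viii).
Now (ii) and (i) have their prerequisites met. (ii) is listed later, so (ii) next.
(vi) now also ready, so the ready set is {(vi), (i)}; (vi) is listed later → (vi).
(i) needed (iii), now all done → (i).
Next only (v) has its prerequisites met → (v).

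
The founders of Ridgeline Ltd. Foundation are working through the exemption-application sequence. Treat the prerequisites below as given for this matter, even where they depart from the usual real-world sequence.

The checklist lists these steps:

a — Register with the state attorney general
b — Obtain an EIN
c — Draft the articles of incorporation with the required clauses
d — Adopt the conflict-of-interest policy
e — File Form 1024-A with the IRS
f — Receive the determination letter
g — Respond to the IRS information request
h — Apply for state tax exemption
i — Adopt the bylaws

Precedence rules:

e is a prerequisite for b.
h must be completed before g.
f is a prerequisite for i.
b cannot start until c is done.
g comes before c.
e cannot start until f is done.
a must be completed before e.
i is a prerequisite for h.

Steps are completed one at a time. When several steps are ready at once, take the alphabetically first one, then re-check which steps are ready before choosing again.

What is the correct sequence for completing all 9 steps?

a d f e i h g c b

a, d and f have no prerequisites; a has the earlier label, so a is first.
d and f are both available; d has the earlier label → d.
Next only f has its prerequisites met → f.
Ready: e and i. e has the earlier label → e.
That leaves i as the only ready step → i.
Next only h has its prerequisites met → h.
That leaves g as the only ready step → g.
Next only c has its prerequisites met → c.
b is the only step now ready → b.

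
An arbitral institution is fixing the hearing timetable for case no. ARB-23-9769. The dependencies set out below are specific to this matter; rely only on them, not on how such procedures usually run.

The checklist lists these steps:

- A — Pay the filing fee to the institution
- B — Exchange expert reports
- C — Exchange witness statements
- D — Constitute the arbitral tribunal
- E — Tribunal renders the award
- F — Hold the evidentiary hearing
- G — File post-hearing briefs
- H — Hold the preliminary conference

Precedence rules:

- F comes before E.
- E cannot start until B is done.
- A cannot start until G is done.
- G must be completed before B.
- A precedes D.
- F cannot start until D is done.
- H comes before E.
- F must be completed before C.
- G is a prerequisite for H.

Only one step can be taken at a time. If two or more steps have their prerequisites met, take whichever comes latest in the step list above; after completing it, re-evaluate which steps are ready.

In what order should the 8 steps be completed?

Only G has no prerequisites, so it is first.
H, B and A are all available; H is listed later → H.
Now B and A have their prerequisites met. B is listed later, so B next.
Next only A has its prerequisites met → A.
D needed A, now all done → D.
F is the only step now ready → F.
E and C are both available; E is listed later → E.
C needed F, now all done → C.

G, H, B, A, D, F, E, C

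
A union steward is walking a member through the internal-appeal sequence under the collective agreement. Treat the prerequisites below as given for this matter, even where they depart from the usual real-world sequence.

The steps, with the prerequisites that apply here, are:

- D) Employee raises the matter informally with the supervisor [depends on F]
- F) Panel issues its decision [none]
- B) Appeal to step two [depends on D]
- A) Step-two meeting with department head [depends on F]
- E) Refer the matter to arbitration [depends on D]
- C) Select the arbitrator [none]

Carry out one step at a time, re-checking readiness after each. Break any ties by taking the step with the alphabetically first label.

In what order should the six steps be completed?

C, F, A, D, B, E

Nothing is required for C and F. C has the earlier label → C first.
That leaves F as the only ready step → F.
Ready: A and D. A has the earlier label → A.
Next only D has its prerequisites met → D.
B and E are both available; B has the earlier label → B.
Next only E has its prerequisites met → E.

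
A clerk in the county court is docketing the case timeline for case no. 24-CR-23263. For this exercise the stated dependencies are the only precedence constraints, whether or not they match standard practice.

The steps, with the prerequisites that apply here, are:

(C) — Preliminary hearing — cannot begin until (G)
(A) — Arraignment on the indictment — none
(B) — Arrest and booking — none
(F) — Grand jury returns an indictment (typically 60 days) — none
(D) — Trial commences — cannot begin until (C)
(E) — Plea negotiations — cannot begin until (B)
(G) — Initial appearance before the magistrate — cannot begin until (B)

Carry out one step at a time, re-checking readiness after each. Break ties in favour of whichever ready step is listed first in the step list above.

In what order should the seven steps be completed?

(A) → (B) → (F) → (E) → (G) → (C) → (D)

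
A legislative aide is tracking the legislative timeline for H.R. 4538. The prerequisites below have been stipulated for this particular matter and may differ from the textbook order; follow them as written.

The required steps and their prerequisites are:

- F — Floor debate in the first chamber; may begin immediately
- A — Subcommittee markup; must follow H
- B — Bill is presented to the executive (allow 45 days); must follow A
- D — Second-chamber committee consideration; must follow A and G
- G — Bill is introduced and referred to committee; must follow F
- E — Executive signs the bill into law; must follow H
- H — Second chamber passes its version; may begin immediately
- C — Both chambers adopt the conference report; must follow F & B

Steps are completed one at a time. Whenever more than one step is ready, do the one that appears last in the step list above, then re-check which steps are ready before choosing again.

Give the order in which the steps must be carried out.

H, E, A, B, F, C, G, D

H and F have no prerequisites; H is listed later, so H is first.
E, A and F are all available; E is listed later → E.
Ready: A and F. A is listed later → A.
B now also ready, so the ready set is {B, F}; B is listed later → B.
Next only F has its prerequisites met → F.
C and G are both available; C is listed later → C.
G is the only step now ready → G.
D needed G and A, now all done → D.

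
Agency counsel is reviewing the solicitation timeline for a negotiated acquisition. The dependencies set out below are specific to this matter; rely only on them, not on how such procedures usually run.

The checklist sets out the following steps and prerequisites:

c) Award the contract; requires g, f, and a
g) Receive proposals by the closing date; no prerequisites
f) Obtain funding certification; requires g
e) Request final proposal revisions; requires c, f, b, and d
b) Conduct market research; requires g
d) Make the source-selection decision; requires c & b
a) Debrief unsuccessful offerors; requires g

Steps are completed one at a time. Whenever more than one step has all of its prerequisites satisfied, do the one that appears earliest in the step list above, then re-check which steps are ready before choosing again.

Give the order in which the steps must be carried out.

g, f, b, a, c, d, e

g has no prerequisites → g first.
Now f, b and a have their prerequisites met. f is listed earlier, so f next.
Ready: b and a. b is listed earlier → b.
That leaves a as the only ready step → a.
c needed g, f and a, now all done → c.
d needed c and b, now all done → d.
That leaves e as the only ready step → e.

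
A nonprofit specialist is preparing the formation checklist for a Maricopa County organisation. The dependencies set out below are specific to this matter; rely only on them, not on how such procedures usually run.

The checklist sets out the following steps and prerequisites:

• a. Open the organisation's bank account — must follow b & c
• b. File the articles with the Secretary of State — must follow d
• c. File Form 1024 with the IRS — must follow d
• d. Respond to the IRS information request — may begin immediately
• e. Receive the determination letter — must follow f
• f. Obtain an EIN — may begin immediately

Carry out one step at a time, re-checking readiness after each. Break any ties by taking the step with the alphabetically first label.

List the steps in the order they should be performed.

d, b, c, a, f, e

d and f have no prerequisites; d has the earlier label, so d is first.
b, c and f are all available; b has the earlier label → b.
Now c and f have their prerequisites met. c has the earlier label, so c next.
a and f are both available; a has the earlier label → a.
f is the only step now ready → f.
That leaves e as the only ready step → e.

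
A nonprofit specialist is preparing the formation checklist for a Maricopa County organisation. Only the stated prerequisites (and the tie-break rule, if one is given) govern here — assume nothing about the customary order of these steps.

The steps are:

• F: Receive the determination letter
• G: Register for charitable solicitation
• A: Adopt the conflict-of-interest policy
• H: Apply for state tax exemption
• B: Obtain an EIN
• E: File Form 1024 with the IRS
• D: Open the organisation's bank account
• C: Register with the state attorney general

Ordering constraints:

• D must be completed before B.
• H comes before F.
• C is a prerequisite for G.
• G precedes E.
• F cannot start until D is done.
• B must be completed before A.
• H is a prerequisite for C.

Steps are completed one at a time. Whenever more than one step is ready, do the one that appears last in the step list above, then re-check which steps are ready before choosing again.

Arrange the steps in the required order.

Nothing is required for D and H. D is listed later → D first.
B and H are both available; B is listed later → B.
Ready: H and A. H is listed later → H.
C and F now also ready, so the ready set is {C, A, F}; C is listed later → C.
G now also ready, so the ready set is {A, G, F}; A is listed later → A.
Ready: G and F. G is listed later → G.
E now also ready, so the ready set is {E, F}; E is listed later → E.
That leaves F as the only ready step → F.

D → B → H → C → A → G → E → F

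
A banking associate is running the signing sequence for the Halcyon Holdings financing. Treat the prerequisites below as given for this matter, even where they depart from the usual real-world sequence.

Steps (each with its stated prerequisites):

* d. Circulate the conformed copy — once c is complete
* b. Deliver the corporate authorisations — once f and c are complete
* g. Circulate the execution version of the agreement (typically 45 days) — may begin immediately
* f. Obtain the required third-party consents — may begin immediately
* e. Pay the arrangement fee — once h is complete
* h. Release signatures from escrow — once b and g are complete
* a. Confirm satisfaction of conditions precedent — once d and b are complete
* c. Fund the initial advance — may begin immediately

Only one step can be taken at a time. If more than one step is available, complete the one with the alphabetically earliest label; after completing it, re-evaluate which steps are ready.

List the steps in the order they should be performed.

c d f b a g h e

c, f and g have no prerequisites; c has the earlier label, so c is first.
d now also ready, so the ready set is {d, f, g}; d has the earlier label → d.
Ready: f and g. f has the earlier label → f.
b and g are both available; b has the earlier label → b.
a now also ready, so the ready set is {a, g}; a has the earlier label → a.
Next only g has its prerequisites met → g.
That leaves h as the only ready step → h.
e is the only step now ready → e.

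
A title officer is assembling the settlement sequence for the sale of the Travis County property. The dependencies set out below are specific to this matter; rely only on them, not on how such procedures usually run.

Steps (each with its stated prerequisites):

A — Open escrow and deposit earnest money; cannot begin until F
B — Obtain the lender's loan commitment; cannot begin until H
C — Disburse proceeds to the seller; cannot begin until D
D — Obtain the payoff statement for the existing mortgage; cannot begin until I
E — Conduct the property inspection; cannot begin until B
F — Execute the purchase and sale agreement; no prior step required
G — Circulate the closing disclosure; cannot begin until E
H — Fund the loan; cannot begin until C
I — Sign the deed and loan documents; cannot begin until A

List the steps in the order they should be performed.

F, A, I, D, C, H, B, E, G

Only F has no prerequisites, so it is first.
A needed F, now all done → A.
That leaves I as the only ready step → I.
D is the only step now ready → D.
C needed D, now all done → C.
Next only H has its prerequisites met → H.
B is the only step now ready → B.
E is the only step now ready → E.
G needed E, now all done → G.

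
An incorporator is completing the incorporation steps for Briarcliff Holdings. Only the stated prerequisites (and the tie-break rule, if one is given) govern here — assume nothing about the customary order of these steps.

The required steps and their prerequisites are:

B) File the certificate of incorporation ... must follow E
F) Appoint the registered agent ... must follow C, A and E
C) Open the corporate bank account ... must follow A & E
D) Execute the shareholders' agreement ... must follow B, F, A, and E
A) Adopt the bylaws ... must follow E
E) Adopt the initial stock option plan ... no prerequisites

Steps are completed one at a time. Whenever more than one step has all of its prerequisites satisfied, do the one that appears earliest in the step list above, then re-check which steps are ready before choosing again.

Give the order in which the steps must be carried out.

E B A C F D

E is the only step with nothing outstanding, so it goes first.
B and A are both available; B is listed earlier → B.
A needed E, now all done → A.
C needed A and E, now all done → C.
F is the only step now ready → F.
D is the only step now ready → D.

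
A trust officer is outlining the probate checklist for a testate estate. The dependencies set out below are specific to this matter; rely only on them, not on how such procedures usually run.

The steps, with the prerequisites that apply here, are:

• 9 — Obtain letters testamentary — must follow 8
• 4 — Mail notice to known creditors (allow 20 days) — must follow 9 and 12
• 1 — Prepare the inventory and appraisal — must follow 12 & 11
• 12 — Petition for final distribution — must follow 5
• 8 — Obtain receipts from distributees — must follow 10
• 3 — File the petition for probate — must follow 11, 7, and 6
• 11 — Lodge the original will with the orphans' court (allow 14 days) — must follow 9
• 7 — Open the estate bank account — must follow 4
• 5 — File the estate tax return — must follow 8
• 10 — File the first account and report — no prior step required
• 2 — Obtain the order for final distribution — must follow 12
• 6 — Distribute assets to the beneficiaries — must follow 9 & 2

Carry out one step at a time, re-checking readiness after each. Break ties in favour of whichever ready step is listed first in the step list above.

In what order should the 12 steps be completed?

10 → 8 → 9 → 11 → 5 → 12 → 4 → 1 → 7 → 2 → 6 → 3

10 has no prerequisites → 10 first.
That leaves 8 as the only ready step → 8.
9 and 5 are both available; 9 is listed earlier → 9.
11 now also ready, so the ready set is {11, 5}; 11 is listed earlier → 11.
5 needed 8, now all done → 5.
12 needed 5, now all done → 12.
Now 4, 1 and 2 have their prerequisites met. 4 is listed earlier, so 4 next.
7 now also ready, so the ready set is {1, 7, 2}; 1 is listed earlier → 1.
Ready: 7 and 2. 7 is listed earlier → 7.
2 is the only step now ready → 2.
Next only 6 has its prerequisites met → 6.
That leaves 3 as the only ready step → 3.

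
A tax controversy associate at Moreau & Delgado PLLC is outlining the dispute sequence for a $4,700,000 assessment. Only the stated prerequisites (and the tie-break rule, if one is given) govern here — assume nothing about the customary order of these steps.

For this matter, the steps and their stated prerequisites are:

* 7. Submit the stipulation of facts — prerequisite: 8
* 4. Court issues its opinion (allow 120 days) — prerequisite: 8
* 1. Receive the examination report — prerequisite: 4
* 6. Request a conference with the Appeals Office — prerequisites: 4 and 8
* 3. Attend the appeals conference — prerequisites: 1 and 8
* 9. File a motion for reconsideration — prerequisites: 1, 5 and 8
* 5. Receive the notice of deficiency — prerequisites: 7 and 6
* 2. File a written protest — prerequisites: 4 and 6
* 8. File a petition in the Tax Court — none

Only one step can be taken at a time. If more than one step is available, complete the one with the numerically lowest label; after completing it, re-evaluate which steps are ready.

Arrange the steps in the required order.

8 → 4 → 1 → 3 → 6 → 2 → 7 → 5 → 9

Only 8 has no prerequisites, so it is first.
4 and 7 are both available; 4 has the earlier label → 4.
1, 6 and 7 are all available; 1 has the earlier label → 1.
3 now also ready, so the ready set is {3, 6, 7}; 3 has the earlier label → 3.
Ready: 6 and 7. 6 has the earlier label → 6.
Now 2 and 7 have their prerequisites met. 2 has the earlier label, so 2 next.
Next only 7 has its prerequisites met → 7.
5 needed 6 and 7, now all done → 5.
9 is the only step now ready → 9.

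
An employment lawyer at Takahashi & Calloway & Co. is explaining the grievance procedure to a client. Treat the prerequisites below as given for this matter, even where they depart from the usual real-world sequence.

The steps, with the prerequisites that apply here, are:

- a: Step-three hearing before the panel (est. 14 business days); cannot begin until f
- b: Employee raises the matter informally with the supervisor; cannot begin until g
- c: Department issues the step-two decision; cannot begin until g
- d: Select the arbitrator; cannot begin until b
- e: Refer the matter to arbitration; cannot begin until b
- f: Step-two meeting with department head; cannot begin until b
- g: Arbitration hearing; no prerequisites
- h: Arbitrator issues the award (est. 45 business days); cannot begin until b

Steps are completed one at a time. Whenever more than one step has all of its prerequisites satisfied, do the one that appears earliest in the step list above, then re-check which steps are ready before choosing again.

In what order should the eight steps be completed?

g → b → c → d → e → f → a → h

Only g has no prerequisites, so it is first.
Ready: b and c. b is listed earlier → b.
c, d, e, f and h are all available; c is listed earlier → c.
Ready: d, e, f and h. d is listed earlier → d.
Ready: e, f and h. e is listed earlier → e.
f and h are both available; f is listed earlier → f.
Now a and h have their prerequisites met. a is listed earlier, so a next.
Next only h has its prerequisites met → h.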